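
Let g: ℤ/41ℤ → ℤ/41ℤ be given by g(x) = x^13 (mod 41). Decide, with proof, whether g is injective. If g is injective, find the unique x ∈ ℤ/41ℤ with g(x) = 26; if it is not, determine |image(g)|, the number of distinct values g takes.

Since 41 is prime, the nonzero elements of ℤ/41ℤ form a cyclic group of order 40.
As gcd(13, 40) = 1, raising to the 13th power is a bijection on this group: if s^13 ≡ t^13 then (st^{−1})^13 = 1, and the only element of order dividing gcd(13, 40) = 1 is 1, so s = t.
With g(0) = 0 this makes g injective on all of ℤ/41ℤ, hence bijective (finite equal-size domain and codomain). In particular g is injective.
Since g is injective, we find the preimage of 26. The inverse of x ↦ x^13 on (ℤ/41ℤ)^× is x ↦ x^37, because 13·37 = 481 = 12·40 + 1 ≡ 1 (mod 40) and x^{40} = 1 for x ≠ 0 (Fermat). So g⁻¹(26) = 26^37 mod 41.
Repeated squaring mod 41: 26^1 ≡ 26, 26^2 ≡ 26² = 676 ≡ 20, 26^4 ≡ 20² = 400 ≡ 31, 26^8 ≡ 31² = 961 ≡ 18, 26^16 ≡ 18² = 324 ≡ 37, 26^32 ≡ 37² = 1369 ≡ 16. Since 37 = 32 + 4 + 1, 26^37 ≡ 16·31·26: 16·31 = 496 ≡ 4, then 4·26 = 104 ≡ 22. So 26^37 ≡ 22 (mod 41).
Hence g⁻¹(26) = 22.

22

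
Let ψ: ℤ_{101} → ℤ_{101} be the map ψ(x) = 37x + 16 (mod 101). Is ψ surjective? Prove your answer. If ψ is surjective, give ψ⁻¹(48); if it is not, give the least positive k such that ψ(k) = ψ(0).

50

Since gcd(37, 101) = 1, 37 is invertible modulo 101. Euclid's algorithm: 101 = 2·37 + 27, 37 = 1·27 + 10, 27 = 2·10 + 7, 10 = 1·7 + 3, 7 = 2·3 + 1; back-substituting gives 1 = 71·37 − 26·101, so 37⁻¹ ≡ 71 (mod 101).
Then y ↦ 71(y − 16) is a two-sided inverse to ψ, so every y ∈ ℤ_{101} has a preimage.
Thus ψ is surjective.
Since ψ is surjective, we compute ψ⁻¹(48): solve 37x + 16 ≡ 48 (mod 101), i.e. 37x ≡ 32 (mod 101).
Multiplying by 37⁻¹ = 71 gives x ≡ 71·32 = 2272 = 22·101 + 50 ≡ 50 (mod 101).
Check: ψ(50) = 37·50 + 16 = 1866 = 18·101 + 48 ≡ 48 (mod 101).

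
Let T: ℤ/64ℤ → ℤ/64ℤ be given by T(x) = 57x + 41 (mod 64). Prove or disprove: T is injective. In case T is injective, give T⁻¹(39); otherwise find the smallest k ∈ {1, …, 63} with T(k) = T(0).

46

If T(u) = T(v), then 57u ≡ 57v (mod 64). Because gcd(57, 64) = 1, we may cancel 57 to get u ≡ v (mod 64).
Thus T is injective.
We now compute 57⁻¹ mod 64 explicitly. Euclid's algorithm: 64 = 1·57 + 7, 57 = 8·7 + 1; back-substituting gives 1 = 9·57 − 8·64, so 57⁻¹ ≡ 9 (mod 64).
Since T is injective, we compute T⁻¹(39): solve 57x + 41 ≡ 39 (mod 64), i.e. 57x ≡ 62 (mod 64).
Multiplying by 57⁻¹ = 9 gives x ≡ 9·62 = 558 = 8·64 + 46 ≡ 46 (mod 64).
Check: T(46) = 57·46 + 41 = 2663 = 41·64 + 39 ≡ 39 (mod 64).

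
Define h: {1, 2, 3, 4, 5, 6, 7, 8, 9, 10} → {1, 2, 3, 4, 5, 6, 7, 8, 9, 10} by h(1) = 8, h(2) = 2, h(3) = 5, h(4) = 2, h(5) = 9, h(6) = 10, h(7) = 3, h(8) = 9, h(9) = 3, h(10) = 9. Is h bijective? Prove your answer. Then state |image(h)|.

h(2) = 2 = h(4) with 2 ≠ 4, so h is not injective, hence not bijective.
The image of h is {2, 3, 5, 8, 9, 10}, which has 6 elements.

6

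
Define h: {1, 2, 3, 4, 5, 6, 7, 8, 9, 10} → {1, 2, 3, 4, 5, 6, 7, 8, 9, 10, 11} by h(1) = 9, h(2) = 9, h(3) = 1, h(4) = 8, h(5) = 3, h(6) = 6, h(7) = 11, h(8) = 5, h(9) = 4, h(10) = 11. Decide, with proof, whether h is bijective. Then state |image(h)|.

h(1) = 9 = h(2) with 1 ≠ 2, so h is not injective, hence not bijective.
The image of h is {1, 3, 4, 5, 6, 8, 9, 11}, which has 8 elements.

8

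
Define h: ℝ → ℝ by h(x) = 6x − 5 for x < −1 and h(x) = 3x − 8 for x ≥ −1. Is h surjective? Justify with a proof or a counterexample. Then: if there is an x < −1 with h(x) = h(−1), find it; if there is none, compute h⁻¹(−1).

Both pieces are strictly increasing (slopes 6 and 3), so each is injective on its own interval.
The left piece maps (−∞, −1) onto (−∞, −11); the right piece maps [−1, ∞) onto [−11, ∞).
These images together cover ℝ, so h is surjective.
Because the two images are disjoint, no x < −1 has h(x) = h(−1), so we compute h⁻¹(−1): −1 lies in [−11, ∞), so solve 3x − 8 = −1: x = (−1 + 8)/3 = 7/3.

7/3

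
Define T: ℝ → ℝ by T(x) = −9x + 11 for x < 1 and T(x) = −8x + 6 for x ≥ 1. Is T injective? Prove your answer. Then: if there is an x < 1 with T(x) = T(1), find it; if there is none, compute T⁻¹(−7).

13/8

Both pieces are strictly decreasing (slopes −9 and −8), so each is injective on its own interval.
The left piece maps (−∞, 1) onto (2, ∞); the right piece maps [1, ∞) onto (−∞, −2].
These images are disjoint, so no value is attained by both pieces. Thus T is injective.
Because the two images are disjoint, no x < 1 has T(x) = T(1), so we compute T⁻¹(−7): −7 lies in (−∞, −2], so solve −8x + 6 = −7: x = (−7 − 6)/(−8) = 13/8.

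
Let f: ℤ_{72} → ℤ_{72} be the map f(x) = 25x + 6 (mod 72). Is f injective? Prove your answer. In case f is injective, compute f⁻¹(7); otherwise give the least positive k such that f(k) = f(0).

49

Suppose f(s) = f(t) in ℤ_{72}. Then 25s + 6 ≡ 25t + 6 (mod 72), so 25(s − t) ≡ 0 (mod 72).
Since gcd(25, 72) = 1, 25 is invertible modulo 72, so s − t ≡ 0 (mod 72), i.e. s = t.
Therefore f is injective.
We now compute 25⁻¹ mod 72 explicitly. Euclid's algorithm: 72 = 2·25 + 22, 25 = 1·22 + 3, 22 = 7·3 + 1; back-substituting gives 1 = 49·25 − 17·72, so 25⁻¹ ≡ 49 (mod 72).
Since f is injective, we compute f⁻¹(7): solve 25x + 6 ≡ 7 (mod 72), i.e. 25x ≡ 1 (mod 72).
Multiplying by 25⁻¹ = 49 gives x ≡ 49·1 = 49 ≡ 49 (mod 72).
Check: f(49) = 25·49 + 6 = 1231 = 17·72 + 7 ≡ 7 (mod 72).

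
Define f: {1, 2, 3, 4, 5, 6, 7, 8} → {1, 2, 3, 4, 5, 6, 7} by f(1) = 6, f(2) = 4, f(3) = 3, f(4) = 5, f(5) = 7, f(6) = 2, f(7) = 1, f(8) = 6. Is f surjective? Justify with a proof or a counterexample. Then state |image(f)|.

Every element of the codomain has a preimage: 1 = f(7), 2 = f(6), 3 = f(3), 4 = f(2), 5 = f(4), 6 = f(1), 7 = f(5).
Hence f is surjective.
The image of f is {1, 2, 3, 4, 5, 6, 7}, which has 7 elements.

7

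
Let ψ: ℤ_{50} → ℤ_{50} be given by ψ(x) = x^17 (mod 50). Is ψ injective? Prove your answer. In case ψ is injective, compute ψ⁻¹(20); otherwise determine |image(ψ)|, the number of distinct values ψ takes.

ψ(0) = 0^17 = 0.
ψ(10): Repeated squaring mod 50: 10^1 ≡ 10, 10^2 ≡ 10² = 100 ≡ 0, 10^4 ≡ 0² = 0, 10^8 ≡ 0² = 0, 10^16 ≡ 0² = 0. Since 17 = 16 + 1, 10^17 ≡ 0·10: 0·10 = 0. So 10^17 ≡ 0 (mod 50).
So ψ(0) = ψ(10) = 0 while 0 ≠ 10, so ψ is not injective.
Since ψ is not injective, we determine |image(ψ)|. Computing x^17 mod 50 for each x (by repeated squaring, reducing mod 50 at every step), the values ψ(0), ψ(1), …, ψ(49) are: 0, 1, 22, 13, 34, 25, 36, 7, 48, 19, 0, 21, 42, 33, 4, 25, 6, 27, 18, 39, 0, 41, 12, 3, 24, 25, 26, 47, 38, 9, 0, 11, 32, 23, 44, 25, 46, 17, 8, 29, 0, 31, 2, 43, 14, 25, 16, 37, 28, 49.
The distinct values are {0, 1, 2, 3, 4, 6, 7, 8, 9, 11, 12, 13, 14, 16, 17, 18, 19, 21, 22, 23, 24, 25, 26, 27, 28, 29, 31, 32, 33, 34, 36, 37, 38, 39, 41, 42, 43, 44, 46, 47, 48, 49}; there are 42 of them.

42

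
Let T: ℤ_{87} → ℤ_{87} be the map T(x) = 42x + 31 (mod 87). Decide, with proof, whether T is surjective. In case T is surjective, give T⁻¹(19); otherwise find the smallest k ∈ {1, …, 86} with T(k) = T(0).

29

Since gcd(42, 87) = 3, we have 42x ≡ 0 (mod 3) for all x, so T(x) ≡ 1 (mod 3).
But 0 ≢ 1 (mod 3), so 0 ∈ ℤ_{87} has no preimage. So T is not surjective.
Since T is not surjective, we find the least positive k with T(k) = T(0): this means 42k ≡ 0 (mod 87), i.e. 87 ∣ 42k. Since gcd(42, 87) = 3, dividing through by 3 this holds exactly when 29 ∣ 14k, and as gcd(14, 29) = 1, exactly when 29 ∣ k.
The smallest positive such k is 29.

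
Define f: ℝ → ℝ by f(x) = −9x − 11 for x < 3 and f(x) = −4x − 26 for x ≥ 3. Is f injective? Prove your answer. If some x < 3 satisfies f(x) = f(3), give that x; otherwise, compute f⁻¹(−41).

Both pieces are strictly decreasing (slopes −9 and −4), so each is injective on its own interval.
The left piece maps (−∞, 3) onto (−38, ∞); the right piece maps [3, ∞) onto (−∞, −38].
These images are disjoint, so no value is attained by both pieces. Therefore f is injective.
Because the two images are disjoint, no x < 3 has f(x) = f(3), so we compute f⁻¹(−41): −41 lies in (−∞, −38], so solve −4x − 26 = −41: x = (−41 + 26)/(−4) = 15/4.

15/4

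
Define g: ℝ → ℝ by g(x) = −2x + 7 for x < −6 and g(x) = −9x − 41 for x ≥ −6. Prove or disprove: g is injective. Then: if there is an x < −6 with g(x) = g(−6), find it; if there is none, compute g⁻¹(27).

Both pieces are strictly decreasing (slopes −2 and −9), so each is injective on its own interval.
The left piece maps (−∞, −6) onto (19, ∞); the right piece maps [−6, ∞) onto (−∞, 13].
These images are disjoint, so no value is attained by both pieces. So g is injective.
Because the two images are disjoint, no x < −6 has g(x) = g(−6), so we compute g⁻¹(27): 27 lies in (19, ∞), so solve −2x + 7 = 27: x = (27 − 7)/(−2) = −10.

-10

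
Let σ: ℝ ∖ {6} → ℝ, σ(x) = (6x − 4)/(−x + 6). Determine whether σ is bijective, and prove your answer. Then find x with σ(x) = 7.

If σ(x) = −6, cross-multiplying gives −1(6x − 4) = 6(−x + 6), which simplifies to 4 = 36 — false.  So −6 has no preimage and σ is not surjective.
Therefore σ is not bijective.
Solving σ(x) = 7: cross-multiplying gives 6x − 4 = 7(−x + 6), which rearranges to 13x = 46, so x = 46/13.

46/13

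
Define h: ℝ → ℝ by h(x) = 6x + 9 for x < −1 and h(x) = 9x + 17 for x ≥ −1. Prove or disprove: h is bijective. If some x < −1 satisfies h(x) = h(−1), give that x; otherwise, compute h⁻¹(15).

Both pieces are strictly increasing (slopes 6 and 9), so each is injective on its own interval.
The left piece maps (−∞, −1) onto (−∞, 3); the right piece maps [−1, ∞) onto [8, ∞).
The images leave a gap (3 has no preimage), so h is not surjective, hence not bijective.
Because the two images are disjoint, no x < −1 has h(x) = h(−1), so we compute h⁻¹(15): 15 lies in [8, ∞), so solve 9x + 17 = 15: x = (15 − 17)/9 = −2/9.

-2/9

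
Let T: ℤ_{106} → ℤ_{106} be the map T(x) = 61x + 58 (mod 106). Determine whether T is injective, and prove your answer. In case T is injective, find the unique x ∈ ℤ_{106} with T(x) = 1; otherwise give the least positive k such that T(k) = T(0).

79

Suppose T(x_1) = T(x_2) in ℤ_{106}. Then 61x_1 + 58 ≡ 61x_2 + 58 (mod 106), so 61(x_1 − x_2) ≡ 0 (mod 106).
Since gcd(61, 106) = 1, 61 is invertible modulo 106, hence x_1 − x_2 ≡ 0 (mod 106), i.e. x_1 = x_2.
Thus T is injective.
We now compute 61⁻¹ mod 106 explicitly. Euclid's algorithm: 106 = 1·61 + 45, 61 = 1·45 + 16, 45 = 2·16 + 13, 16 = 1·13 + 3, 13 = 4·3 + 1; back-substituting gives 1 = 73·61 − 42·106, so 61⁻¹ ≡ 73 (mod 106).
Since T is injective, we find T⁻¹(1): we need 61x ≡ 1 − 58 ≡ 49 (mod 106). Using 61⁻¹ = 73: x ≡ 73·49 = 3577 = 33·106 + 79, so x = 79.
Check: T(79) = 61·79 + 58 = 4877 = 46·106 + 1 ≡ 1 (mod 106).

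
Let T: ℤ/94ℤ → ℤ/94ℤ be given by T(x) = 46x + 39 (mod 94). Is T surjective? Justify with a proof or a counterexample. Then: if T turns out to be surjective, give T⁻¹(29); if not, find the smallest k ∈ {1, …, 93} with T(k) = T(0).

Since gcd(46, 94) = 2, we have 46x ≡ 0 (mod 2) for all x, so T(x) ≡ 1 (mod 2).
But 0 ≢ 1 (mod 2), so 0 ∈ ℤ/94ℤ has no preimage. So T is not surjective.
Since T is not surjective, we find the least positive k with T(k) = T(0): this means 46k ≡ 0 (mod 94), i.e. 94 ∣ 46k. Since gcd(46, 94) = 2, dividing through by 2 this holds exactly when 47 ∣ 23k, and as gcd(23, 47) = 1, exactly when 47 ∣ k.
The smallest positive such k is 47.

47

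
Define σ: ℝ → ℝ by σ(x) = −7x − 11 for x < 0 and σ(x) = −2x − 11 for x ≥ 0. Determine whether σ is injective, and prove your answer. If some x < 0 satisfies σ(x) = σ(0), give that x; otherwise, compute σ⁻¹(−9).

Both pieces are strictly decreasing (slopes −7 and −2), so each is injective on its own interval.
The left piece maps (−∞, 0) onto (−11, ∞); the right piece maps [0, ∞) onto (−∞, −11].
These images are disjoint, so no value is attained by both pieces. Hence σ is injective.
Because the two images are disjoint, no x < 0 has σ(x) = σ(0), so we compute σ⁻¹(−9): −9 lies in (−11, ∞), so solve −7x − 11 = −9: x = (−9 + 11)/(−7) = −2/7.

-2/7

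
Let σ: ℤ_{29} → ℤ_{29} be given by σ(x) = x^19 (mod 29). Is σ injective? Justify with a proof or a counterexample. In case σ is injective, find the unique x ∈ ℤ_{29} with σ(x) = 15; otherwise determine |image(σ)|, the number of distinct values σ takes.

11

Since 29 is prime, the nonzero elements of ℤ_{29} form a cyclic group of order 28.
As gcd(19, 28) = 1, raising to the 19th power is a bijection on this group: if u^19 ≡ v^19 then (uv^{−1})^19 = 1, and the only element of order dividing gcd(19, 28) = 1 is 1, so u = v.
With σ(0) = 0 this makes σ injective on all of ℤ_{29}, hence bijective (finite equal-size domain and codomain). In particular σ is injective.
Since σ is injective, we find the preimage of 15. The inverse of x ↦ x^19 on (ℤ_{29})^× is x ↦ x^3, because 19·3 = 57 = 2·28 + 1 ≡ 1 (mod 28) and x^{28} = 1 for x ≠ 0 (Fermat). So σ⁻¹(15) = 15^3 mod 29.
Repeated squaring mod 29: 15^1 ≡ 15, 15^2 ≡ 15² = 225 ≡ 22. Since 3 = 2 + 1, 15^3 ≡ 22·15: 22·15 = 330 ≡ 11. So 15^3 ≡ 11 (mod 29).
Hence σ⁻¹(15) = 11.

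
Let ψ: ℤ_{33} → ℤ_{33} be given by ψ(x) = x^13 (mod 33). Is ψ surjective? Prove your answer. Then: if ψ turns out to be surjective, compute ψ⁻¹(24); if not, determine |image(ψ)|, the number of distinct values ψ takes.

18

Computing x^13 mod 33 for each x (by repeated squaring, reducing mod 33 at every step), the values ψ(0), ψ(1), …, ψ(32) are: 0, 1, 8, 27, 31, 26, 18, 13, 17, 3, 10, 11, 12, 19, 5, 9, 4, 29, 24, 28, 14, 21, 22, 23, 30, 16, 20, 15, 7, 2, 6, 25, 32.
Every element of ℤ_{33} appears exactly once in this list, so ψ is a bijection, and in particular surjective.
Since ψ is surjective, we read off the preimage of 24 from the same table: ψ(18) = 24, so ψ⁻¹(24) = 18.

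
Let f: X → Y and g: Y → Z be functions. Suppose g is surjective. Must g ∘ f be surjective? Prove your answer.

not surjective

No. Take X = {0}, Y = Z = {0, 1, 2, 3}, f(0) = 0, and g = identity (surjective).
Then (g ∘ f)(0) = 0, and 3 ∈ Z has no preimage under g ∘ f, so g ∘ f is not surjective.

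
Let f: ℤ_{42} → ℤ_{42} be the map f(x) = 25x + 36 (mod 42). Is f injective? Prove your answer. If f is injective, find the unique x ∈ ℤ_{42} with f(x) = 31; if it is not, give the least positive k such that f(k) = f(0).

If f(a) = f(b), then 25a ≡ 25b (mod 42). Because gcd(25, 42) = 1, we may cancel 25 to get a ≡ b (mod 42).
Thus f is injective.
We now compute 25⁻¹ mod 42 explicitly. Euclid's algorithm: 42 = 1·25 + 17, 25 = 1·17 + 8, 17 = 2·8 + 1; back-substituting gives 1 = 37·25 − 22·42, so 25⁻¹ ≡ 37 (mod 42).
Since f is injective, we compute f⁻¹(31): solve 25x + 36 ≡ 31 (mod 42), i.e. 25x ≡ 37 (mod 42).
Multiplying by 25⁻¹ = 37 gives x ≡ 37·37 = 1369 = 32·42 + 25 ≡ 25 (mod 42).
Check: f(25) = 25·25 + 36 = 661 = 15·42 + 31 ≡ 31 (mod 42).

25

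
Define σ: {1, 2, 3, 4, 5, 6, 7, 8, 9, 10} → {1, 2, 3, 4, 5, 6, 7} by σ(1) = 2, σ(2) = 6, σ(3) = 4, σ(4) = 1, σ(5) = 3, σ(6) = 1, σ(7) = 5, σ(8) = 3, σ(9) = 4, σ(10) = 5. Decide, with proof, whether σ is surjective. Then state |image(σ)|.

6

No element maps to 7, so σ is not surjective.
The image of σ is {1, 2, 3, 4, 5, 6}, which has 6 elements.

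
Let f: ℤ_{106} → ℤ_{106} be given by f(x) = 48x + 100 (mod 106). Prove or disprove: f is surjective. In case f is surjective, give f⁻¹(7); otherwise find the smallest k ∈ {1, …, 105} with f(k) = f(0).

53

By definition, surjectivity means every element of the codomain has a preimage under f.
Since gcd(48, 106) = 2, we have 48x ≡ 0 (mod 2) for all x, so f(x) ≡ 0 (mod 2).
But 1 ≢ 0 (mod 2), so 1 ∈ ℤ_{106} has no preimage. Hence f is not surjective.
Since f is not surjective, we find the least positive k with f(k) = f(0): this means 48k ≡ 0 (mod 106), i.e. 106 ∣ 48k. Since gcd(48, 106) = 2, dividing through by 2 this holds exactly when 53 ∣ 24k, and as gcd(24, 53) = 1, exactly when 53 ∣ k.
The smallest positive such k is 53.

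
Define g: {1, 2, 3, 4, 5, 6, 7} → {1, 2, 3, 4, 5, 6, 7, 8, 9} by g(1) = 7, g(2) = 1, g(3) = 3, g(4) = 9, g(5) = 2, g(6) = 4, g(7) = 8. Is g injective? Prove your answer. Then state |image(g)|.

The values g(1), …, g(7) are 7, 1, 3, 9, 2, 4, 8 — all distinct.
So g(s) = g(t) only when s = t, and g is injective.
The image of g is {1, 2, 3, 4, 7, 8, 9}, which has 7 elements.

7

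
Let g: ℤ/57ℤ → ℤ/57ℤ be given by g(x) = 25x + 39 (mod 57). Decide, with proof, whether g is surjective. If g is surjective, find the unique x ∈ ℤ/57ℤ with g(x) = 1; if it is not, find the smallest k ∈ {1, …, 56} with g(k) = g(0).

Recall that g is surjective if every y in the codomain equals g(x) for some x in the domain.
Since gcd(25, 57) = 1, 25 is invertible modulo 57. Euclid's algorithm: 57 = 2·25 + 7, 25 = 3·7 + 4, 7 = 1·4 + 3, 4 = 1·3 + 1; back-substituting gives 1 = 16·25 − 7·57, so 25⁻¹ ≡ 16 (mod 57).
Then y ↦ 16(y − 39) is a two-sided inverse to g, so every y ∈ ℤ/57ℤ has a preimage.
Hence g is surjective.
Since g is surjective, we find g⁻¹(1): we need 25x ≡ 1 − 39 ≡ 19 (mod 57). Using 25⁻¹ = 16: x ≡ 16·19 = 304 = 5·57 + 19, so x = 19.
Check: g(19) = 25·19 + 39 = 514 = 9·57 + 1 ≡ 1 (mod 57).

19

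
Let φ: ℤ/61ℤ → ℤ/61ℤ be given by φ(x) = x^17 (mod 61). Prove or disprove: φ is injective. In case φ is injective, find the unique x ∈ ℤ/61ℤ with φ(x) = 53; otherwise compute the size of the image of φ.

24

Since 61 is prime, the nonzero elements of ℤ/61ℤ form a cyclic group of order 60.
As gcd(17, 60) = 1, raising to the 17th power is a bijection on this group: if a^17 ≡ b^17 then (ab^{−1})^17 = 1, and the only element of order dividing gcd(17, 60) = 1 is 1, so a = b.
With φ(0) = 0 this makes φ injective on all of ℤ/61ℤ, hence bijective (finite equal-size domain and codomain). In particular φ is injective.
Since φ is injective, we find the preimage of 53. The inverse of x ↦ x^17 on (ℤ/61ℤ)^× is x ↦ x^53, because 17·53 = 901 = 15·60 + 1 ≡ 1 (mod 60) and x^{60} = 1 for x ≠ 0 (Fermat). So φ⁻¹(53) = 53^53 mod 61.
Repeated squaring mod 61: 53^1 ≡ 53, 53^2 ≡ 53² = 2809 ≡ 3, 53^4 ≡ 3² = 9, 53^8 ≡ 9² = 81 ≡ 20, 53^16 ≡ 20² = 400 ≡ 34, 53^32 ≡ 34² = 1156 ≡ 58. Since 53 = 32 + 16 + 4 + 1, 53^53 ≡ 58·34·9·53: 58·34 = 1972 ≡ 20, then 20·9 = 180 ≡ 58, then 58·53 = 3074 ≡ 24. So 53^53 ≡ 24 (mod 61).
Hence φ⁻¹(53) = 24.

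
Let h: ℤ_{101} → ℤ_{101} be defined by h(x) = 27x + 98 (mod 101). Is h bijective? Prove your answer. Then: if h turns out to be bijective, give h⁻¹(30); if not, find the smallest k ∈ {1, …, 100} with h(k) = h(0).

If h(x_1) = h(x_2), then 27x_1 ≡ 27x_2 (mod 101). Because gcd(27, 101) = 1, we may cancel 27 to get x_1 ≡ x_2 (mod 101).
We now compute 27⁻¹ mod 101 explicitly. Euclid's algorithm: 101 = 3·27 + 20, 27 = 1·20 + 7, 20 = 2·7 + 6, 7 = 1·6 + 1; back-substituting gives 1 = 15·27 − 4·101, so 27⁻¹ ≡ 15 (mod 101).
For any y ∈ ℤ_{101}, x = 15(y − 98) mod 101 satisfies h(x) = 27·15(y − 98) + 98 ≡ y (since 27·15 ≡ 1 mod 101). So every y has a preimage.
Hence h is bijective.
Since h is bijective, we compute h⁻¹(30): solve 27x + 98 ≡ 30 (mod 101), i.e. 27x ≡ 33 (mod 101).
Multiplying by 27⁻¹ = 15 gives x ≡ 15·33 = 495 = 4·101 + 91 ≡ 91 (mod 101).
Check: h(91) = 27·91 + 98 = 2555 = 25·101 + 30 ≡ 30 (mod 101).

91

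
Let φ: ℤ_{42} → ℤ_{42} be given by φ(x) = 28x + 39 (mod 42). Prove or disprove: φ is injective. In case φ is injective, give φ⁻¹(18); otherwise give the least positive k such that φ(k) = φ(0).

3

By definition, φ is injective when φ(a) = φ(b) forces a = b.
We have gcd(28, 42) = 14 > 1. Taking a = 0 and b = 3: φ(0) = 39 and φ(3) = 28·3 + 39 = 123 ≡ 39 (mod 42).
So φ(0) = φ(3) while 0 ≠ 3, hence φ is not injective.
Since φ is not injective, we find the least positive k with φ(k) = φ(0): this means 28k ≡ 0 (mod 42), i.e. 42 ∣ 28k. Since gcd(28, 42) = 14, dividing through by 14 this holds exactly when 3 ∣ 2k, and as gcd(2, 3) = 1, exactly when 3 ∣ k.
The smallest positive such k is 3.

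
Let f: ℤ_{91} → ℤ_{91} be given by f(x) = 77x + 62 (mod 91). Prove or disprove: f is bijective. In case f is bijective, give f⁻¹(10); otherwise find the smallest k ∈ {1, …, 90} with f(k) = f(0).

Recall that f is injective if f(s) = f(t) implies s = t.
We have gcd(77, 91) = 7 > 1. Taking s = 0 and t = 13: f(0) = 62 and f(13) = 77·13 + 62 = 1063 ≡ 62 (mod 91).
So f(0) = f(13) while 0 ≠ 13, therefore f is not injective, hence not bijective.
Since f is not bijective, we find the least positive k with f(k) = f(0): this means 77k ≡ 0 (mod 91), i.e. 91 ∣ 77k. Since gcd(77, 91) = 7, dividing through by 7 this holds exactly when 13 ∣ 11k, and as gcd(11, 13) = 1, exactly when 13 ∣ k.
The smallest positive such k is 13.

13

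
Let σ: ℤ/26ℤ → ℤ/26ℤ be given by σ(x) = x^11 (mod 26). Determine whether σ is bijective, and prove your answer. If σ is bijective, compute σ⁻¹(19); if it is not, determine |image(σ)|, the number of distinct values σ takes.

Computing x^11 mod 26 for each x (by repeated squaring, reducing mod 26 at every step), the values σ(0), σ(1), …, σ(25) are: 0, 1, 20, 9, 10, 21, 24, 15, 18, 3, 4, 19, 12, 13, 14, 7, 22, 23, 8, 11, 2, 5, 16, 17, 6, 25.
Every element of ℤ/26ℤ appears exactly once in this list, so σ is a bijection, and in particular bijective.
Since σ is bijective, we read off the preimage of 19 from the same table: σ(11) = 19, so σ⁻¹(19) = 11.

11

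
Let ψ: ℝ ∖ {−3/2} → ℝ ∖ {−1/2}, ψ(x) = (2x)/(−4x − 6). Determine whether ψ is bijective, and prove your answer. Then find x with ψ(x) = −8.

Suppose ψ(x_1) = ψ(x_2). Cross-multiplying: (2x_1)(−4x_2 − 6) = (2x_2)(−4x_1 − 6).
Expanding both sides and cancelling the symmetric terms leaves −12·(x_1 − x_2) = 0. Since −12 ≠ 0, x_1 = x_2. Hence ψ is injective.
For any y ≠ −1/2, solving y(−4x − 6) = 2x for x gives a well-defined x ≠ −3/2. So ψ is surjective.
Thus ψ is bijective.
Solving ψ(x) = −8: cross-multiplying gives 2x = −8(−4x − 6), which rearranges to −30x = 48, so x = −8/5.

-8/5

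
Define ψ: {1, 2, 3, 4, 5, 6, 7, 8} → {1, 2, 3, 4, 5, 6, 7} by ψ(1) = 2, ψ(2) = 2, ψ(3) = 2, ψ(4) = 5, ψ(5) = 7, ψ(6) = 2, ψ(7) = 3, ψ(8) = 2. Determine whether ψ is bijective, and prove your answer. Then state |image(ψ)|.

ψ(1) = 2 = ψ(2) with 1 ≠ 2, so ψ is not injective, hence not bijective.
The image of ψ is {2, 3, 5, 7}, which has 4 elements.

4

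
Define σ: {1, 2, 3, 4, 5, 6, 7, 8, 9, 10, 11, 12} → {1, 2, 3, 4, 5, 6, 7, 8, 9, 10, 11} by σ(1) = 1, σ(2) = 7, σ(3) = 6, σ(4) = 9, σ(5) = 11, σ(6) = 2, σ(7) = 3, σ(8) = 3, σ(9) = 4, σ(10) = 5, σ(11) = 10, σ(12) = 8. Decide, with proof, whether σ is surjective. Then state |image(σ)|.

11

Every element of the codomain has a preimage: 1 = σ(1), 2 = σ(6), 3 = σ(7), 4 = σ(9), 5 = σ(10), 6 = σ(3), 7 = σ(2), 8 = σ(12), 9 = σ(4), 10 = σ(11), 11 = σ(5).
Hence σ is surjective.
The image of σ is {1, 2, 3, 4, 5, 6, 7, 8, 9, 10, 11}, which has 11 elements.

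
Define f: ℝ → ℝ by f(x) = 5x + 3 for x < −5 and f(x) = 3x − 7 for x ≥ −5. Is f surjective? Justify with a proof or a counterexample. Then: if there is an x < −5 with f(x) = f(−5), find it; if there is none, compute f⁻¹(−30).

Both pieces are strictly increasing (slopes 5 and 3), so each is injective on its own interval.
The left piece maps (−∞, −5) onto (−∞, −22); the right piece maps [−5, ∞) onto [−22, ∞).
These images together cover ℝ, so f is surjective.
Because the two images are disjoint, no x < −5 has f(x) = f(−5), so we compute f⁻¹(−30): −30 lies in (−∞, −22), so solve 5x + 3 = −30: x = (−30 − 3)/5 = −33/5.

-33/5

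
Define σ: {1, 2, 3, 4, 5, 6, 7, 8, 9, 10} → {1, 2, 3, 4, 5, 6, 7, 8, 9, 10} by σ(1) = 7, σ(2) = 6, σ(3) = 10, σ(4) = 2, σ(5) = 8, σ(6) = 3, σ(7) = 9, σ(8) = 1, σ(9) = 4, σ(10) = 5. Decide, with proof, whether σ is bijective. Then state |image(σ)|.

The values 7, 6, 10, 2, 8, 3, 9, 1, 4, 5 are a permutation of {1, 2, 3, 4, 5, 6, 7, 8, 9, 10}: each element appears exactly once.
So σ is injective and surjective, hence bijective.
The image of σ is {1, 2, 3, 4, 5, 6, 7, 8, 9, 10}, which has 10 elements.

10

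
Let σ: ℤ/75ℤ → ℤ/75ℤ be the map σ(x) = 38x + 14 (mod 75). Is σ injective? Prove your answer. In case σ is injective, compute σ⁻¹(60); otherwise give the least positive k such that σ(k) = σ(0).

By definition, injectivity means: for all s, t in the domain, σ(s) = σ(t) implies s = t.
Suppose σ(s) = σ(t) in ℤ/75ℤ. Then 38s + 14 ≡ 38t + 14 (mod 75), thus 38(s − t) ≡ 0 (mod 75).
Since gcd(38, 75) = 1, 38 is invertible modulo 75, therefore s − t ≡ 0 (mod 75), i.e. s = t.
Therefore σ is injective.
We now compute 38⁻¹ mod 75 explicitly. Euclid's algorithm: 75 = 1·38 + 37, 38 = 1·37 + 1; back-substituting gives 1 = 2·38 − 1·75, so 38⁻¹ ≡ 2 (mod 75).
Since σ is injective, we find σ⁻¹(60): we need 38x ≡ 60 − 14 ≡ 46 (mod 75). Using 38⁻¹ = 2: x ≡ 2·46 = 92 = 1·75 + 17, so x = 17.
Check: σ(17) = 38·17 + 14 = 660 = 8·75 + 60 ≡ 60 (mod 75).

17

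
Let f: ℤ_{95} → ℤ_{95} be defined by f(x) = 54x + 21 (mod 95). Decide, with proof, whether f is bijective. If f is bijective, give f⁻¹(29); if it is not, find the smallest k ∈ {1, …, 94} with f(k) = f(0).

67

If f(a) = f(b), then 54a ≡ 54b (mod 95). Because gcd(54, 95) = 1, we may cancel 54 to get a ≡ b (mod 95).
We now compute 54⁻¹ mod 95 explicitly. Euclid's algorithm: 95 = 1·54 + 41, 54 = 1·41 + 13, 41 = 3·13 + 2, 13 = 6·2 + 1; back-substituting gives 1 = 44·54 − 25·95, so 54⁻¹ ≡ 44 (mod 95).
Then y ↦ 44(y − 21) is a two-sided inverse to f, so every y ∈ ℤ_{95} has a preimage.
Hence f is bijective.
Since f is bijective, we find f⁻¹(29): we need 54x ≡ 29 − 21 ≡ 8 (mod 95). Using 54⁻¹ = 44: x ≡ 44·8 = 352 = 3·95 + 67, so x = 67.
Check: f(67) = 54·67 + 21 = 3639 = 38·95 + 29 ≡ 29 (mod 95).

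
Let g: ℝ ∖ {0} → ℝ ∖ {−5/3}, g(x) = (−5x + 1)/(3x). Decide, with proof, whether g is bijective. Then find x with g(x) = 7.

1/26

Suppose g(u) = g(v). Cross-multiplying: (−5u + 1)(3v) = (−5v + 1)(3u).
Expanding both sides and cancelling the symmetric terms leaves −3·(u − v) = 0. Since −3 ≠ 0, u = v. Therefore g is injective.
For any y ≠ −5/3, solving y(3x) = −5x + 1 for x gives a well-defined x ≠ 0. So g is surjective.
Therefore g is bijective.
Solving g(x) = 7: cross-multiplying gives −5x + 1 = 7(3x), which rearranges to −26x = −1, so x = 1/26.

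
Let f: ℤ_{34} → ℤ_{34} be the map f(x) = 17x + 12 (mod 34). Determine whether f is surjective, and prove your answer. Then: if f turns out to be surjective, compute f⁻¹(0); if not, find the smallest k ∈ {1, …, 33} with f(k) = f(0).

2

Recall: surjectivity means every element of the codomain has a preimage under f.
Since gcd(17, 34) = 17, we have 17x ≡ 0 (mod 17) for all x, so f(x) ≡ 12 (mod 17).
But 0 ≢ 12 (mod 17), so 0 ∈ ℤ_{34} has no preimage. Therefore f is not surjective.
Since f is not surjective, we find the least positive k with f(k) = f(0): this means 17k ≡ 0 (mod 34), i.e. 34 ∣ 17k. Since gcd(17, 34) = 17, dividing through by 17 this holds exactly when 2 ∣ k.
The smallest positive such k is 2.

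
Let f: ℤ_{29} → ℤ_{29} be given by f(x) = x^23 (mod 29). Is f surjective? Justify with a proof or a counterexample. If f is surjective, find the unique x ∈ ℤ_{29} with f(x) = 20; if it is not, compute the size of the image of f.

7

Since 29 is prime, the nonzero elements of ℤ_{29} form a cyclic group of order 28.
As gcd(23, 28) = 1, raising to the 23rd power is a bijection on this group: if u^23 ≡ v^23 then (uv^{−1})^23 = 1, and the only element of order dividing gcd(23, 28) = 1 is 1, so u = v.
With f(0) = 0 this makes f injective on all of ℤ_{29}, hence bijective (finite equal-size domain and codomain). In particular f is surjective.
Since f is surjective, we find the preimage of 20. The inverse of x ↦ x^23 on (ℤ_{29})^× is x ↦ x^11, because 23·11 = 253 = 9·28 + 1 ≡ 1 (mod 28) and x^{28} = 1 for x ≠ 0 (Fermat). So f⁻¹(20) = 20^11 mod 29.
Repeated squaring mod 29: 20^1 ≡ 20, 20^2 ≡ 20² = 400 ≡ 23, 20^4 ≡ 23² = 529 ≡ 7, 20^8 ≡ 7² = 49 ≡ 20. Since 11 = 8 + 2 + 1, 20^11 ≡ 20·23·20: 20·23 = 460 ≡ 25, then 25·20 = 500 ≡ 7. So 20^11 ≡ 7 (mod 29).
Hence f⁻¹(20) = 7.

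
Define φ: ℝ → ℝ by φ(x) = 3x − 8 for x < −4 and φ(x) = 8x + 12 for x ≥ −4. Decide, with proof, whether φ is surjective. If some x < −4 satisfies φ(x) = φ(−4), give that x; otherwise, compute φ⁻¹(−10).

Both pieces are strictly increasing (slopes 3 and 8), so each is injective on its own interval.
The left piece maps (−∞, −4) onto (−∞, −20); the right piece maps [−4, ∞) onto [−20, ∞).
These images together cover ℝ, so φ is surjective.
Because the two images are disjoint, no x < −4 has φ(x) = φ(−4), so we compute φ⁻¹(−10): −10 lies in [−20, ∞), so solve 8x + 12 = −10: x = (−10 − 12)/8 = −11/4.

-11/4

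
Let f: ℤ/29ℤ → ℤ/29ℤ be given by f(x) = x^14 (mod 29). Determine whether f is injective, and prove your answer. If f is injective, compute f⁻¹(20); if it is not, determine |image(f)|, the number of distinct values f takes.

3

f(2): Repeated squaring mod 29: 2^1 ≡ 2, 2^2 ≡ 2² = 4, 2^4 ≡ 4² = 16, 2^8 ≡ 16² = 256 ≡ 24. Since 14 = 8 + 4 + 2, 2^14 ≡ 24·16·4: 24·16 = 384 ≡ 7, then 7·4 = 28. So 2^14 ≡ 28 (mod 29).
f(3): Repeated squaring mod 29: 3^1 ≡ 3, 3^2 ≡ 3² = 9, 3^4 ≡ 9² = 81 ≡ 23, 3^8 ≡ 23² = 529 ≡ 7. Since 14 = 8 + 4 + 2, 3^14 ≡ 7·23·9: 7·23 = 161 ≡ 16, then 16·9 = 144 ≡ 28. So 3^14 ≡ 28 (mod 29).
So f(2) = f(3) = 28 while 2 ≠ 3, therefore f is not injective.
Since f is not injective, we determine |image(f)|. Computing x^14 mod 29 for each x (by repeated squaring, reducing mod 29 at every step), the values f(0), f(1), …, f(28) are: 0, 1, 28, 28, 1, 1, 1, 1, 28, 1, 28, 28, 28, 1, 28, 28, 1, 28, 28, 28, 1, 28, 1, 1, 1, 1, 28, 28, 1.
The distinct values are {0, 1, 28}; there are 3 of them.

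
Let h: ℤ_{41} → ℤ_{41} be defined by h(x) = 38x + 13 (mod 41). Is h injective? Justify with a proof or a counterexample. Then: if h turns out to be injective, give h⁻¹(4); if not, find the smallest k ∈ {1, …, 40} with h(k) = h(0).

Recall that injectivity means: for all u, v in the domain, h(u) = h(v) implies u = v.
If h(u) = h(v), then 38u ≡ 38v (mod 41). Because gcd(38, 41) = 1, we may cancel 38 to get u ≡ v (mod 41).
Therefore h is injective.
We now compute 38⁻¹ mod 41 explicitly. Euclid's algorithm: 41 = 1·38 + 3, 38 = 12·3 + 2, 3 = 1·2 + 1; back-substituting gives 1 = 27·38 − 25·41, so 38⁻¹ ≡ 27 (mod 41).
Since h is injective, we find h⁻¹(4): we need 38x ≡ 4 − 13 ≡ 32 (mod 41). Using 38⁻¹ = 27: x ≡ 27·32 = 864 = 21·41 + 3, so x = 3.
Check: h(3) = 38·3 + 13 = 127 = 3·41 + 4 ≡ 4 (mod 41).

3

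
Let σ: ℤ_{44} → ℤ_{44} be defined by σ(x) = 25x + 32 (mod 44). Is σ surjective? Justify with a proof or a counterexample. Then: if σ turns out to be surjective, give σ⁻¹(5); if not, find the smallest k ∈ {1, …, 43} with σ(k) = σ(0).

Since gcd(25, 44) = 1, 25 is invertible modulo 44. Euclid's algorithm: 44 = 1·25 + 19, 25 = 1·19 + 6, 19 = 3·6 + 1; back-substituting gives 1 = 37·25 − 21·44, so 25⁻¹ ≡ 37 (mod 44).
Then y ↦ 37(y − 32) is a two-sided inverse to σ, so every y ∈ ℤ_{44} has a preimage.
Therefore σ is surjective.
Since σ is surjective, we compute σ⁻¹(5): solve 25x + 32 ≡ 5 (mod 44), i.e. 25x ≡ 17 (mod 44).
Multiplying by 25⁻¹ = 37 gives x ≡ 37·17 = 629 = 14·44 + 13 ≡ 13 (mod 44).
Check: σ(13) = 25·13 + 32 = 357 = 8·44 + 5 ≡ 5 (mod 44).

13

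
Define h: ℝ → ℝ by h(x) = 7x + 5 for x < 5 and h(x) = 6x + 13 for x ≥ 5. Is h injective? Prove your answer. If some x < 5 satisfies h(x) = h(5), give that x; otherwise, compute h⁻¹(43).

Both pieces are strictly increasing (slopes 7 and 6), so each is injective on its own interval.
The left piece maps (−∞, 5) onto (−∞, 40); the right piece maps [5, ∞) onto [43, ∞).
These images are disjoint, so no value is attained by both pieces. Therefore h is injective.
Because the two images are disjoint, no x < 5 has h(x) = h(5), so we compute h⁻¹(43): 43 lies in [43, ∞), so solve 6x + 13 = 43: x = (43 − 13)/6 = 5.

5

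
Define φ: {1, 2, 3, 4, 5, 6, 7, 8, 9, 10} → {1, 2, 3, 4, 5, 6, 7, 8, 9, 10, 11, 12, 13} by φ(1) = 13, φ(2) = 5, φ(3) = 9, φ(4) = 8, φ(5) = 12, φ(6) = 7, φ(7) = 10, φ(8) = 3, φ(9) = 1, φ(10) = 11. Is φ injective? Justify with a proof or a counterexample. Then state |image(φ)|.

10

The values φ(1), …, φ(10) are 13, 5, 9, 8, 12, 7, 10, 3, 1, 11 — all distinct.
So φ(s) = φ(t) only when s = t, and φ is injective.
The image of φ is {1, 3, 5, 7, 8, 9, 10, 11, 12, 13}, which has 10 elements.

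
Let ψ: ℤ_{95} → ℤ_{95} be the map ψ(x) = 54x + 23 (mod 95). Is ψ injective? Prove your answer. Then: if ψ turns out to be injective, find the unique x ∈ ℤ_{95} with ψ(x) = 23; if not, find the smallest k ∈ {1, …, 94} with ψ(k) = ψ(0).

If ψ(s) = ψ(t), then 54s ≡ 54t (mod 95). Because gcd(54, 95) = 1, we may cancel 54 to get s ≡ t (mod 95).
Thus ψ is injective.
We now compute 54⁻¹ mod 95 explicitly. Euclid's algorithm: 95 = 1·54 + 41, 54 = 1·41 + 13, 41 = 3·13 + 2, 13 = 6·2 + 1; back-substituting gives 1 = 44·54 − 25·95, so 54⁻¹ ≡ 44 (mod 95).
Since ψ is injective, we compute ψ⁻¹(23): solve 54x + 23 ≡ 23 (mod 95), i.e. 54x ≡ 0 (mod 95).
Multiplying by 54⁻¹ = 44 gives x ≡ 44·0 = 0 ≡ 0 (mod 95).
Check: ψ(0) = 54·0 + 23 = 23 ≡ 23 (mod 95).

0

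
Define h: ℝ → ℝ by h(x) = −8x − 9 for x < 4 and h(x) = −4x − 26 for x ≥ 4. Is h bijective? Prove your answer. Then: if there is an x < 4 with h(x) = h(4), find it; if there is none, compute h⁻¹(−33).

Both pieces are strictly decreasing (slopes −8 and −4), so each is injective on its own interval.
The left piece maps (−∞, 4) onto (−41, ∞); the right piece maps [4, ∞) onto (−∞, −42].
The images leave a gap (−41 has no preimage), so h is not surjective, hence not bijective.
Because the two images are disjoint, no x < 4 has h(x) = h(4), so we compute h⁻¹(−33): −33 lies in (−41, ∞), so solve −8x − 9 = −33: x = (−33 + 9)/(−8) = 3.

3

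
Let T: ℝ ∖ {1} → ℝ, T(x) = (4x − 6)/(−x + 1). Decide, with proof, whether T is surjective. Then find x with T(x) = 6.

If T(x) = −4, cross-multiplying gives −1(4x − 6) = 4(−x + 1), which simplifies to 6 = 4 — false.  So −4 has no preimage and T is not surjective.
Solving T(x) = 6: cross-multiplying gives 4x − 6 = 6(−x + 1), which rearranges to 10x = 12, so x = 6/5.

6/5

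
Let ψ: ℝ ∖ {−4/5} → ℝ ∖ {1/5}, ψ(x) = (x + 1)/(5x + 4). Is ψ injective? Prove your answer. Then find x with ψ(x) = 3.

-11/14

Suppose ψ(x_1) = ψ(x_2). Cross-multiplying: (x_1 + 1)(5x_2 + 4) = (x_2 + 1)(5x_1 + 4).
Expanding both sides and cancelling the symmetric terms leaves −1·(x_1 − x_2) = 0. Since −1 ≠ 0, x_1 = x_2. Thus ψ is injective.
Solving ψ(x) = 3: cross-multiplying gives x + 1 = 3(5x + 4), which rearranges to −14x = 11, so x = −11/14.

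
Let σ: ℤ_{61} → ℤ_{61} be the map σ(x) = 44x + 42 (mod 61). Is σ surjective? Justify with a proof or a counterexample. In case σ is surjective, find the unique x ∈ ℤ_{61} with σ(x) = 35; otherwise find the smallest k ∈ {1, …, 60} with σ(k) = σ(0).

4

By definition, σ is surjective if every y in the codomain equals σ(x) for some x in the domain.
Since gcd(44, 61) = 1, 44 is invertible modulo 61. Euclid's algorithm: 61 = 1·44 + 17, 44 = 2·17 + 10, 17 = 1·10 + 7, 10 = 1·7 + 3, 7 = 2·3 + 1; back-substituting gives 1 = 43·44 − 31·61, so 44⁻¹ ≡ 43 (mod 61).
For any y ∈ ℤ_{61}, x = 43(y − 42) mod 61 satisfies σ(x) = 44·43(y − 42) + 42 ≡ y (since 44·43 ≡ 1 mod 61). So every y has a preimage.
Thus σ is surjective.
Since σ is surjective, we compute σ⁻¹(35): solve 44x + 42 ≡ 35 (mod 61), i.e. 44x ≡ 54 (mod 61).
Multiplying by 44⁻¹ = 43 gives x ≡ 43·54 = 2322 = 38·61 + 4 ≡ 4 (mod 61).
Check: σ(4) = 44·4 + 42 = 218 = 3·61 + 35 ≡ 35 (mod 61).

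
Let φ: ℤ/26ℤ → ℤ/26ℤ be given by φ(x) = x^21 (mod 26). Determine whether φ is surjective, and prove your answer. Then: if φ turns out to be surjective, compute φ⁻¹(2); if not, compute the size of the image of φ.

10

φ(1) = 1^21 = 1.
φ(3): Repeated squaring mod 26: 3^1 ≡ 3, 3^2 ≡ 3² = 9, 3^4 ≡ 9² = 81 ≡ 3, 3^8 ≡ 3² = 9, 3^16 ≡ 9² = 81 ≡ 3. Since 21 = 16 + 4 + 1, 3^21 ≡ 3·3·3: 3·3 = 9, then 9·3 = 27 ≡ 1. So 3^21 ≡ 1 (mod 26).
So φ(1) = φ(3) = 1 while 1 ≠ 3, so φ is not injective.
A non-injective map from the 26-element set ℤ/26ℤ to itself takes at most 25 distinct values, so it cannot be surjective. Hence φ is not surjective.
Since φ is not surjective, we determine |image(φ)|. Computing x^21 mod 26 for each x (by repeated squaring, reducing mod 26 at every step), the values φ(0), φ(1), …, φ(25) are: 0, 1, 18, 1, 12, 5, 18, 21, 8, 1, 12, 21, 12, 13, 14, 5, 14, 25, 18, 5, 8, 21, 14, 25, 8, 25.
The distinct values are {0, 1, 5, 8, 12, 13, 14, 18, 21, 25}; there are 10 of them.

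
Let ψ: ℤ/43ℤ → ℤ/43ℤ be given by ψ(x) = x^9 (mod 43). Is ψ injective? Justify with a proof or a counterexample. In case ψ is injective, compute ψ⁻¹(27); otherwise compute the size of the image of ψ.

ψ(1) = 1^9 = 1.
ψ(6): Repeated squaring mod 43: 6^1 ≡ 6, 6^2 ≡ 6² = 36, 6^4 ≡ 36² = 1296 ≡ 6, 6^8 ≡ 6² = 36. Since 9 = 8 + 1, 6^9 ≡ 36·6: 36·6 = 216 ≡ 1. So 6^9 ≡ 1 (mod 43).
So ψ(1) = ψ(6) = 1 while 1 ≠ 6, therefore ψ is not injective.
Since ψ is not injective, we determine |image(ψ)|. Computing x^9 mod 43 for each x (by repeated squaring, reducing mod 43 at every step), the values ψ(0), ψ(1), …, ψ(42) are: 0, 1, 39, 32, 16, 22, 1, 42, 22, 35, 41, 35, 39, 21, 4, 16, 41, 41, 32, 27, 8, 11, 32, 35, 16, 11, 2, 2, 27, 39, 22, 4, 8, 2, 8, 21, 1, 42, 21, 27, 11, 4, 42.
The distinct values are {0, 1, 2, 4, 8, 11, 16, 21, 22, 27, 32, 35, 39, 41, 42}; there are 15 of them.

15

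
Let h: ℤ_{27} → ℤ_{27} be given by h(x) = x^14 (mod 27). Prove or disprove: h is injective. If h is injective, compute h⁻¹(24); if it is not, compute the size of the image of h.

h(0) = 0^14 = 0.
h(3): Repeated squaring mod 27: 3^1 ≡ 3, 3^2 ≡ 3² = 9, 3^4 ≡ 9² = 81 ≡ 0, 3^8 ≡ 0² = 0. Since 14 = 8 + 4 + 2, 3^14 ≡ 0·0·9: 0·0 = 0, then 0·9 = 0. So 3^14 ≡ 0 (mod 27).
So h(0) = h(3) = 0 while 0 ≠ 3, hence h is not injective.
Since h is not injective, we determine |image(h)|. Computing x^14 mod 27 for each x (by repeated squaring, reducing mod 27 at every step), the values h(0), h(1), …, h(26) are: 0, 1, 22, 0, 25, 7, 0, 13, 10, 0, 19, 4, 0, 16, 16, 0, 4, 19, 0, 10, 13, 0, 7, 25, 0, 22, 1.
The distinct values are {0, 1, 4, 7, 10, 13, 16, 19, 22, 25}; there are 10 of them.

10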